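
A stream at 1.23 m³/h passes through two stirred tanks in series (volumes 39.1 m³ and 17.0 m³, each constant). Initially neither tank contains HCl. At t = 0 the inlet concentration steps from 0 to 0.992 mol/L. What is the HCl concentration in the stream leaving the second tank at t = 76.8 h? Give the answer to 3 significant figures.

Time constants: τᵢ = Vᵢ/Q for each well-mixed tank.
τ₁ = 39.1/1.23 = 31.789 h; τ₂ = 17.0/1.23 = 13.821 h.
Solving the cascade with C₁(0)=C₂(0)=0 gives C₂(t) = C_in[1 − (τ₁ e^(−t/τ₁) − τ₂ e^(−t/τ₂))/(τ₁ − τ₂)].
At t = 76.8: e^(−t/τ₁) = 0.089282, e^(−t/τ₂) = 0.0038615.
C₂ = 0.992·[1 − (31.789·0.089282 − 13.821·0.0038615)/(17.967)] = 0.992·0.84501 = 0.83825 mol/L.

0.838 mol/L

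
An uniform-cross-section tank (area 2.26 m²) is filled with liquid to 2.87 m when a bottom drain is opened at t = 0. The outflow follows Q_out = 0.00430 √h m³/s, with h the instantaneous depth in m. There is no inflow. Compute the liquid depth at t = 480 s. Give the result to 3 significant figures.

1.53 m

With no inflow, A dh/dt = −0.00430 √h.
Separate and integrate: 2(√h − √h₀) = −(0.00430/A) t.
√h = √2.87 − 0.00430·480/(2·2.26) = 1.6941 − 0.45664 = 1.2375.
h = 1.2375² = 1.5313 m.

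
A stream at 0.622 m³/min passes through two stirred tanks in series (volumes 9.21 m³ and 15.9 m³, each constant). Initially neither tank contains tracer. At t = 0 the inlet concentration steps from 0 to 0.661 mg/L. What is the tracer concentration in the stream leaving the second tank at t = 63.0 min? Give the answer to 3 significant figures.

Time constants: τᵢ = Vᵢ/Q for each well-mixed tank.
τ₁ = 9.21/0.622 = 14.807 min; τ₂ = 15.9/0.622 = 25.563 min.
Tank 1: C₁ = C_in(1 − e^(−t/τ₁)). Tank 2 (τ₁ ≠ τ₂): C₂ = C_in[1 − (τ₁ e^(−t/τ₁) − τ₂ e^(−t/τ₂))/(τ₁ − τ₂)].
At t = 63.0: e^(−t/τ₁) = 0.014197, e^(−t/τ₂) = 0.085049.
C₂ = 0.661·[1 − (14.807·0.014197 − 25.563·0.085049)/(-10.756)] = 0.661·0.81741 = 0.54031 mg/L.

0.540 mg/L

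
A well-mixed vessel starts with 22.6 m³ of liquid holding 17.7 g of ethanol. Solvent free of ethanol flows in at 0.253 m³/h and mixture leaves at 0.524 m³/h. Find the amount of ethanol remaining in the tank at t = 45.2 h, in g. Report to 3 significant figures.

3.91 g

Let m(t) be the amount of ethanol. Volume: V(t) = V₀ + (Q_in − Q_out) t = 22.6 − 0.27100 t; V(45.2) = 10.351 m³.
No ethanol enters, so dm/dt = −Q_out · (m/V).
Separate: dm/m = −Q_out dt/V(t) ⇒ ln(m/m₀) = −(Q_out/(Q_in−Q_out)) ln(V/V₀).
m = m₀ (V₀/V)^(Q_out/(Q_in−Q_out)) = 17.7 × (22.6/10.351)^(-1.9336) = 3.9105 g.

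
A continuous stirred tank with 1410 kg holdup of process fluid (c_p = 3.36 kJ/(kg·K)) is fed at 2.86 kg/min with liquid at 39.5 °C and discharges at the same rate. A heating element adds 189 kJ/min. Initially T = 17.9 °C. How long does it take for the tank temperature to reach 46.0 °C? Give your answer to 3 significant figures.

563 min

Heat balance on the well-mixed liquid: M c_p dT/dt = ṁ c_p (T_in − T) + 189.
τ = M/ṁ = 493.01 min; T_ss = T_in + Q̇/(ṁ c_p) = 59.168 °C.
T(t) = T_ss + (T₀ − T_ss) e^(−t/τ). Set T = 46.0:
e^(−t/τ) = (46.0 − 59.168)/(17.9 − 59.168) = 0.31908
t = −493.01 · ln(0.31908) = 563.17 min.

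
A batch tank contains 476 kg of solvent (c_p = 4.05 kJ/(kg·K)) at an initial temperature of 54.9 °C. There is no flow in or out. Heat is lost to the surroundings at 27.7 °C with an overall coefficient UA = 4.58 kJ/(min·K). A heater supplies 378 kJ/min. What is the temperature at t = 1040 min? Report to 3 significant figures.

First-law balance (no shaft work): M c_p dT/dt = −UA(T − T_amb) + Q̇.
dT/dt = (T_ss − T)/τ with T_ss = T_amb + Q̇/UA = 27.7 + 378/4.58 = 110.23 °C, τ = M c_p/UA = 476·4.05/4.58 = 420.92 min.
This is linear first-order; T(t) = T_ss + (T₀ − T_ss) e^(−t/τ).
T(1040) = 110.23 + (-55.333)·0.084518 = 105.56 °C.

106 °C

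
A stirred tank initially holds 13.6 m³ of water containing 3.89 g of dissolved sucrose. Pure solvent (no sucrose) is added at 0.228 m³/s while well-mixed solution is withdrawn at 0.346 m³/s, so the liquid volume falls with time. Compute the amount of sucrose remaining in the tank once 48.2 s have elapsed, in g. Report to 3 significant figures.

0.795 g

Total volume: dV/dt = Q_in − Q_out = -0.11800 m³/s, so V(t) = 13.6 − 0.11800 t and V(48.2) = 7.9124 m³.
Solute balance: dm/dt = 0 − Q_out C = −Q_out m/V(t).
dm/m = −Q_out dt/(V₀ − 0.11800 t); integrating gives ln(m/m₀) = −(Q_out/(Q_in−Q_out)) ln(V/V₀).
m = m₀ (V₀/V)^(Q_out/(Q_in−Q_out)) = 3.89 × (13.6/7.9124)^(-2.9322) = 0.79470 g.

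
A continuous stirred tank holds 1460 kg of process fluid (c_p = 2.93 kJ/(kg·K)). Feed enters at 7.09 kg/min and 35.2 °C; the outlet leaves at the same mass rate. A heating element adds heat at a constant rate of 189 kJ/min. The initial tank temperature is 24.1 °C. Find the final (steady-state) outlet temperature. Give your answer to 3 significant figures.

Energy balance: M c_p dT/dt = ṁ c_p (T_in − T) + 189.
At steady state dT/dt = 0 ⇒ T_ss = T_in + Q̇/(ṁ c_p) = 35.2 + 189/(7.09·2.93) = 44.298 °C.

44.3 °C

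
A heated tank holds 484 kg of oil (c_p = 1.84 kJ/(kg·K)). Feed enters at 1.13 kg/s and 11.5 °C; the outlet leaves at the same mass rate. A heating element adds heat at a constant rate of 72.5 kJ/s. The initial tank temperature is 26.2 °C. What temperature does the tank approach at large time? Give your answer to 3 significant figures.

46.4 °C

M c_p dT/dt = ṁ c_p (T_in − T) + Q̇.
At steady state dT/dt = 0 ⇒ T_ss = T_in + Q̇/(ṁ c_p) = 11.5 + 72.5/(1.13·1.84) = 46.369 °C.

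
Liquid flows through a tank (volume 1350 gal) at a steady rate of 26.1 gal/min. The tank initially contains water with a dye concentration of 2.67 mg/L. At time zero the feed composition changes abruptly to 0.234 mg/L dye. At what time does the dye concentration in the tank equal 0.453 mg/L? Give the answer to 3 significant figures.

Unsteady species balance (constant V, well mixed): V dC/dt = Q(C_in − C), so τ = V/Q = 51.724 min.
C(t) = C_in + (C₀ − C_in) e^(−t/τ). Set C = 0.453 and solve for t:
e^(−t/τ) = (C − C_in)/(C₀ − C_in) = (0.453 − 0.234)/(2.67 − 0.234) = 0.089901
t = −τ ln(…) = 51.724 × 2.4090 = 124.61 min.

125 min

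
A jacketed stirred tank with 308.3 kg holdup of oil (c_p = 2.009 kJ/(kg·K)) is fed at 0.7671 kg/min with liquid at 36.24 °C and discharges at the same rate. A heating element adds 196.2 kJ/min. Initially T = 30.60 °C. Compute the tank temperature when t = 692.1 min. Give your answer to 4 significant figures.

First-law balance (no shaft work): M c_p dT/dt = ṁ c_p (T_in − T) + 196.2.
τ = M/ṁ = 401.903 min; T_ss = T_in + Q̇/(ṁ c_p) = 36.24 + 196.2/(0.7671·2.009) = 163.551 °C.
Integrating: T(t) = T_ss + (T₀ − T_ss) e^(−t/τ).
T(692.1) = 163.551 + (-132.951)·e^(−692.1/401.903) = 163.551 + (-132.951)·0.178698 = 139.793 °C.

139.8 °C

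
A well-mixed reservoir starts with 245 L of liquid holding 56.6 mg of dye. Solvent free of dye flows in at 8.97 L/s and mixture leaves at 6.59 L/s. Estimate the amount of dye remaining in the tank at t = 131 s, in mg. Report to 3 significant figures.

Let m(t) be the amount of dye. Volume: V(t) = V₀ + (Q_in − Q_out) t = 245 + 2.3800 t; V(131) = 556.78 L.
Species balance (pure solvent in): dm/dt = −Q_out · m/V(t).
dm/m = −Q_out dt/(V₀ + 2.3800 t); integrating gives ln(m/m₀) = −(Q_out/(Q_in−Q_out)) ln(V/V₀).
m = m₀ (V₀/V)^(Q_out/(Q_in−Q_out)) = 56.6 × (245/556.78)^(2.7689) = 5.8298 mg.

5.83 mg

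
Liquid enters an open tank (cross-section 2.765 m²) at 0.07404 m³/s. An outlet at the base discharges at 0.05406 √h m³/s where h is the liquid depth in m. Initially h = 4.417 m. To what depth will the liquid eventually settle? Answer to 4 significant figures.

A dh/dt = Q_in − 0.05406 √h. Steady state requires inflow = outflow:
Q_in = 0.05406 √h_ss ⇒ √h_ss = 0.07404/0.05406 = 1.36959.
h_ss = 1.36959² = 1.87577 m. (Since h₀ = 4.417 m > h_ss, the level will fall toward this value.)

1.876 m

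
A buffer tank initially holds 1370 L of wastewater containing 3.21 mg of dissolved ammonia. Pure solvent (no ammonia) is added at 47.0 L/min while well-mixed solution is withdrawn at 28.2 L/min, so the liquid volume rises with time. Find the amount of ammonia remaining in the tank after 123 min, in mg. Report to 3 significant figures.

Total volume: dV/dt = Q_in − Q_out = 18.800 L/min, so V(t) = 1370 + 18.800 t and V(123) = 3682.4 L.
Species balance (pure solvent in): dm/dt = −Q_out · m/V(t).
Separate: dm/m = −Q_out dt/V(t) ⇒ ln(m/m₀) = −(Q_out/(Q_in−Q_out)) ln(V/V₀).
m = m₀ (V₀/V)^(Q_out/(Q_in−Q_out)) = 3.21 × (1370/3682.4)^(1.5000) = 0.72843 mg.

0.728 mg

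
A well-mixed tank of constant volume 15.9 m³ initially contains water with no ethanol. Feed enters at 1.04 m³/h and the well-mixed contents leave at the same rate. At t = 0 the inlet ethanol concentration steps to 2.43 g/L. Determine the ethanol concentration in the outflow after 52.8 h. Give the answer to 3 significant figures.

Unsteady species balance (constant V, well mixed): V dC/dt = Q(C_in − C).
Time constant τ = V/Q = 15.9/1.04 = 15.288 h.
Integrating: C(t) = C_in + (C₀ − C_in) e^(−t/τ).
C(52.8) = 2.43 + (0 − 2.43)·e^(−52.8/15.288) = 2.43 + (-2.4300)·0.031632 = 2.3531 g/L.

2.35 g/L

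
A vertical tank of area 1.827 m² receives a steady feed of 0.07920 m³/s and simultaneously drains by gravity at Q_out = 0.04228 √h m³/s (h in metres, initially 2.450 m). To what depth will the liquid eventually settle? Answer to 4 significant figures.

A dh/dt = Q_in − 0.04228 √h. Steady state requires inflow = outflow:
Q_in = 0.04228 √h_ss ⇒ √h_ss = 0.07920/0.04228 = 1.87323.
h_ss = 1.87323² = 3.50898 m. (Since h₀ = 2.450 m < h_ss, the level will rise toward this value.)

3.509 m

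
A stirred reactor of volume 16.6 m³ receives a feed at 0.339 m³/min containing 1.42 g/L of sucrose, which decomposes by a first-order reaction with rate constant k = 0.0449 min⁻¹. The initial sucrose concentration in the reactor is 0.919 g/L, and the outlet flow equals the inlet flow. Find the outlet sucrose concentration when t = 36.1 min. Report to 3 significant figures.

0.489 g/L

V dC/dt = Q(C_in − C) − k V C.
This is linear with rate a = Q/V + k = 0.065322 min⁻¹.
C_ss = Q C_in/(Q + kV) = 0.44394 g/L; C(t) = C_ss + (C₀ − C_ss) e^(−a t).
C(36.1) = 0.44394 + (0.47506)·e^(−0.065322·36.1) = 0.44394 + (0.47506)·0.094599 = 0.48888 g/L.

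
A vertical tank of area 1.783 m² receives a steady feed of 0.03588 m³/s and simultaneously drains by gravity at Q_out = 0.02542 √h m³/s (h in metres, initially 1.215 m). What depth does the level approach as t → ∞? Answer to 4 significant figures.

A dh/dt = Q_in − 0.02542 √h. Steady state requires inflow = outflow:
Q_in = 0.02542 √h_ss ⇒ √h_ss = 0.03588/0.02542 = 1.41149.
h_ss = 1.41149² = 1.99230 m. (Since h₀ = 1.215 m < h_ss, the level will rise toward this value.)

1.992 m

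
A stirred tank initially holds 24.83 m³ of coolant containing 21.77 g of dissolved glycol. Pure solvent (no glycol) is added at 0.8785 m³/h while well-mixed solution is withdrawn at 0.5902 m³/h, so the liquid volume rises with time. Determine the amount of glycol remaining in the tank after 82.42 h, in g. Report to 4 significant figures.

Let m(t) be the amount of glycol. Volume: V(t) = V₀ + (Q_in − Q_out) t = 24.83 + 0.288300 t; V(82.42) = 48.5917 m³.
No glycol enters, so dm/dt = −Q_out · (m/V).
Separate: dm/m = −Q_out dt/V(t) ⇒ ln(m/m₀) = −(Q_out/(Q_in−Q_out)) ln(V/V₀).
m = m₀ (V₀/V)^(Q_out/(Q_in−Q_out)) = 21.77 × (24.83/48.5917)^(2.04717) = 5.50723 g.

5.507 g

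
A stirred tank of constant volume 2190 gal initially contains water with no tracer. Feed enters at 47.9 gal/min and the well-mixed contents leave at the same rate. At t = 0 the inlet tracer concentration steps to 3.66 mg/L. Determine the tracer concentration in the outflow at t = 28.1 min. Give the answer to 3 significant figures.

Species balance on the tank: V dC/dt = Q(C_in − C).
So dC/dt = (C_in − C)/τ with τ = V/Q = 2190/47.9 = 45.720 min.
Solution: C(t) = C_in + (C₀ − C_in) e^(−t/τ).
C(28.1) = 3.66 + (0 − 3.66)·e^(−28.1/45.720) = 3.66 + (-3.6600)·0.54085 = 1.6805 mg/L.

1.68 mg/L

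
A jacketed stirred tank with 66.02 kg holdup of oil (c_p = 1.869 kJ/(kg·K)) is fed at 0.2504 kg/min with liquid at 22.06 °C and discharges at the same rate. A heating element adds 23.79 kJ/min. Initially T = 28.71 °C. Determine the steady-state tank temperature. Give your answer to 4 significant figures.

72.89 °C

Unsteady energy balance on the tank contents: M c_p dT/dt = ṁ c_p (T_in − T) + 23.79.
At steady state dT/dt = 0 ⇒ T_ss = T_in + Q̇/(ṁ c_p) = 22.06 + 23.79/(0.2504·1.869) = 72.8936 °C.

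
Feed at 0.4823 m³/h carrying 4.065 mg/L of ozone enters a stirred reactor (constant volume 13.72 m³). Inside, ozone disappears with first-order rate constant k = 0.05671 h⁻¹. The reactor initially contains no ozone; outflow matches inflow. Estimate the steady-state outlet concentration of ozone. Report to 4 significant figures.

Accumulation = in − out − consumed: V dC/dt = Q C_in − Q C − k V C.
At steady state: 0 = Q C_in − (Q + kV) C_ss, so C_ss = Q C_in/(Q + kV).
C_ss = 0.4823·4.065/(0.4823 + 0.05671·13.72) = 1.96055/1.26036 = 1.55555 mg/L.

1.556 mg/L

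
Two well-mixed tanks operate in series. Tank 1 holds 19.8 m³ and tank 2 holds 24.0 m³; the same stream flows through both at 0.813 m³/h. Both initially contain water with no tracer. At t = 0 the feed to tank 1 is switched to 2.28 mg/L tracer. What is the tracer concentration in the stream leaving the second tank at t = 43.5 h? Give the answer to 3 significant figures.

1.10 mg/L

Each tank obeys Vᵢ dCᵢ/dt = Q(Cᵢ₋₁ − Cᵢ), so τᵢ = Vᵢ/Q.
τ₁ = 19.8/0.813 = 24.354 h; τ₂ = 24.0/0.813 = 29.520 h.
Tank 1: C₁ = C_in(1 − e^(−t/τ₁)). Tank 2 (τ₁ ≠ τ₂): C₂ = C_in[1 − (τ₁ e^(−t/τ₁) − τ₂ e^(−t/τ₂))/(τ₁ − τ₂)].
At t = 43.5: e^(−t/τ₁) = 0.16761, e^(−t/τ₂) = 0.22911.
C₂ = 2.28·[1 − (24.354·0.16761 − 29.520·0.22911)/(-5.1661)] = 2.28·0.48096 = 1.0966 mg/L.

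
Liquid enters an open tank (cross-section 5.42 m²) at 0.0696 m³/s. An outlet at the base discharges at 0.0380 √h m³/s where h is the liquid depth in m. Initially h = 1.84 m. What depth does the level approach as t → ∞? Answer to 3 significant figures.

Level balance: A dh/dt = 0.0696 − 0.0380 √h. Setting dh/dt = 0:
Q_in = 0.0380 √h_ss ⇒ √h_ss = 0.0696/0.0380 = 1.8316.
h_ss = 1.8316² = 3.3547 m. (Since h₀ = 1.84 m < h_ss, the level will rise toward this value.)

3.35 m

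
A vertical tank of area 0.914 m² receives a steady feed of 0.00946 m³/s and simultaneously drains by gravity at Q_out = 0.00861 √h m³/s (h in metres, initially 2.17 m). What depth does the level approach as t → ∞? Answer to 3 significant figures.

Level balance: A dh/dt = 0.00946 − 0.00861 √h. Setting dh/dt = 0:
Q_in = 0.00861 √h_ss ⇒ √h_ss = 0.00946/0.00861 = 1.0987.
h_ss = 1.0987² = 1.2072 m. (Since h₀ = 2.17 m > h_ss, the level will fall toward this value.)

1.21 m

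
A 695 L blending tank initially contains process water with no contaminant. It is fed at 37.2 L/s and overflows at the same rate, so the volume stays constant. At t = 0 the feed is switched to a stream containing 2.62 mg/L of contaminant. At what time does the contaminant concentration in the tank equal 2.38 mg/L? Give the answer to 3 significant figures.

Species balance: V dC/dt = Q(C_in − C) ⇒ τ = V/Q = 18.683 s.
C(t) = C_in + (C₀ − C_in) e^(−t/τ). Set C = 2.38 and solve for t:
e^(−t/τ) = (C − C_in)/(C₀ − C_in) = (2.38 − 2.62)/(0 − 2.62) = 0.091603
t = −τ ln(…) = 18.683 × 2.3903 = 44.657 s.

44.7 s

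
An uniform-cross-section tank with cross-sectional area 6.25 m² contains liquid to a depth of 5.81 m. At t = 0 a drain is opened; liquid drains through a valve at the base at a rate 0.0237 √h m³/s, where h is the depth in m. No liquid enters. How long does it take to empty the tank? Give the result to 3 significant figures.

Unsteady balance on liquid volume: A dh/dt = −0.0237 √h.
∫ h^(−1/2) dh = −(0.0237/A) ∫ dt, giving 2√h = 2√h₀ − (0.0237/A) t.
Set h = 0: 2√h₀ = (0.0237/A) t_empty ⇒ t_empty = 2A√h₀/0.0237.
t_empty = 2·6.25·√5.81/0.0237 = 12.500·2.4104/0.0237 = 1271.3 s.

1270 s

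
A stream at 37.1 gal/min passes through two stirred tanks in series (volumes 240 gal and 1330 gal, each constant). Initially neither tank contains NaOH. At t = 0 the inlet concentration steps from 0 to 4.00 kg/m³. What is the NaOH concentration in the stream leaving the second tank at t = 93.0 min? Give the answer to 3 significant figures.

Each tank obeys Vᵢ dCᵢ/dt = Q(Cᵢ₋₁ − Cᵢ), so τᵢ = Vᵢ/Q.
τ₁ = 240/37.1 = 6.4690 min; τ₂ = 1330/37.1 = 35.849 min.
Solving the cascade with C₁(0)=C₂(0)=0 gives C₂(t) = C_in[1 − (τ₁ e^(−t/τ₁) − τ₂ e^(−t/τ₂))/(τ₁ − τ₂)].
At t = 93.0: e^(−t/τ₁) = 5.7079e-07, e^(−t/τ₂) = 0.074705.
C₂ = 4.00·[1 − (6.4690·5.7079e-07 − 35.849·0.074705)/(-29.380)] = 4.00·0.90885 = 3.6354 kg/m³.

3.64 kg/m³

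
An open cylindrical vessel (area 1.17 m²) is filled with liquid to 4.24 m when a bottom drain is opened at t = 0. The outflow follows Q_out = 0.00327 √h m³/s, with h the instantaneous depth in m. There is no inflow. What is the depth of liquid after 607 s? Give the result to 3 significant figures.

1.47 m

A dh/dt = −Q_out = −0.00327 √h.
Separate and integrate: 2(√h − √h₀) = −(0.00327/A) t.
√h = √4.24 − 0.00327·607/(2·1.17) = 2.0591 − 0.84824 = 1.2109.
h = 1.2109² = 1.4662 m.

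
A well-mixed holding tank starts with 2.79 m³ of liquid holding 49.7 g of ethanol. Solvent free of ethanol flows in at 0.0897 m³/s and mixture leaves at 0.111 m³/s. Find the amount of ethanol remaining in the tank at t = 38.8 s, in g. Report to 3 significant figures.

Total volume: dV/dt = Q_in − Q_out = -0.021300 m³/s, so V(t) = 2.79 − 0.021300 t and V(38.8) = 1.9636 m³.
No ethanol enters, so dm/dt = −Q_out · (m/V).
Separate: dm/m = −Q_out dt/V(t) ⇒ ln(m/m₀) = −(Q_out/(Q_in−Q_out)) ln(V/V₀).
m = m₀ (V₀/V)^(Q_out/(Q_in−Q_out)) = 49.7 × (2.79/1.9636)^(-5.2113) = 7.9676 g.

7.97 g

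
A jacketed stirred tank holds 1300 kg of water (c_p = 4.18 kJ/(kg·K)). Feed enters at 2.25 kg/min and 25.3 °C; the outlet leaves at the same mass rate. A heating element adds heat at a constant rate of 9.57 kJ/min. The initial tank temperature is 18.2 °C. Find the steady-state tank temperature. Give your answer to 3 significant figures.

M c_p dT/dt = ṁ c_p (T_in − T) + Q̇.
At steady state dT/dt = 0 ⇒ T_ss = T_in + Q̇/(ṁ c_p) = 25.3 + 9.57/(2.25·4.18) = 26.318 °C.

26.3 °C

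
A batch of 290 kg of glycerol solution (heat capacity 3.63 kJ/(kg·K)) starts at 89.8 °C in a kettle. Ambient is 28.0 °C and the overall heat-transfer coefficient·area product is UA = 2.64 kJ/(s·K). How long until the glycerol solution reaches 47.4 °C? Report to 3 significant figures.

462 s

M c_p dT/dt = −UA(T − T_amb).
τ = M c_p/UA = 398.75 s; T_ss = T_amb = 28.000 °C.
T(t) = T_ss + (T₀ − T_ss)e^(−t/τ); set T = 47.4:
t = −τ ln[(T − T_ss)/(T₀ − T_ss)] = −398.75 · ln(0.31392) = 462.00 s.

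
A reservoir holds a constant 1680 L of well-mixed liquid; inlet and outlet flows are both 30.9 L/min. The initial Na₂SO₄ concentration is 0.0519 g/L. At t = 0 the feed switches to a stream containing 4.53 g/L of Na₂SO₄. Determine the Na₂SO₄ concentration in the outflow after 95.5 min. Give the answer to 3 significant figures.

Accumulation = in − out for the solute gives V dC/dt = Q(C_in − C).
Time constant τ = V/Q = 1680/30.9 = 54.369 min.
Solution: C(t) = C_in + (C₀ − C_in) e^(−t/τ).
C(95.5) = 4.53 + (0.0519 − 4.53)·e^(−95.5/54.369) = 4.53 + (-4.4781)·0.17264 = 3.7569 g/L.

3.76 g/L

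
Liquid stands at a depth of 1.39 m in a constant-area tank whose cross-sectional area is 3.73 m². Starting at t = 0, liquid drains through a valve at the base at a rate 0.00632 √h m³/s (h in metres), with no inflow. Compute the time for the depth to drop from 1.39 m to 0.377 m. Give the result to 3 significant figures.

A dh/dt = −Q_out = −0.00632 √h.
This is separable: 2 d(√h)/dt = −0.00632/A, so √h = √h₀ − (0.00632/(2A)) t.
t = 2A(√h₀ − √h)/0.00632 = 2·3.73·(√1.39 − √0.377)/0.00632
  = 7.4600 × (1.1790 − 0.61400) / 0.00632 = 666.89 s.

667 s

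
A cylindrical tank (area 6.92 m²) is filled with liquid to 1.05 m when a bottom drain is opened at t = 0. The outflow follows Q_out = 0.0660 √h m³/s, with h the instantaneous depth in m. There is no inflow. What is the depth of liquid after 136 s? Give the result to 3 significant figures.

0.141 m

A dh/dt = −Q_out = −0.0660 √h.
This is separable: 2 d(√h)/dt = −0.0660/A, so √h = √h₀ − (0.0660/(2A)) t.
√h = √1.05 − 0.0660·136/(2·6.92) = 1.0247 − 0.64855 = 0.37614.
h = 0.37614² = 0.14148 m.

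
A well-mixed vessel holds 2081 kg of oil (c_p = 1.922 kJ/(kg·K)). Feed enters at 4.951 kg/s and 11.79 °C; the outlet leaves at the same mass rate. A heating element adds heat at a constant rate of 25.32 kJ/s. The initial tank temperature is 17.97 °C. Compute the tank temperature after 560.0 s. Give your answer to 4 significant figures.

15.38 °C

Heat balance on the well-mixed liquid: M c_p dT/dt = ṁ c_p (T_in − T) + 25.32.
Rearrange: dT/dt = (T_ss − T)/τ with τ = M/ṁ = 420.319 s and T_ss = T_in + Q̇/(ṁ c_p) = 14.4508 °C.
This is linear first-order; T(t) = T_ss + (T₀ − T_ss) e^(−t/τ).
T(560.0) = 14.4508 + (3.51917)·e^(−560.0/420.319) = 14.4508 + (3.51917)·0.263864 = 15.3794 °C.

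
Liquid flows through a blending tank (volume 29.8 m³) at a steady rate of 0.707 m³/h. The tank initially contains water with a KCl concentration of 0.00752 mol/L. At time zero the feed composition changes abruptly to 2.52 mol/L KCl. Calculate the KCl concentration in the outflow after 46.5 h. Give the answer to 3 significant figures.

Mass balance on the solute (V constant): V dC/dt = Q(C_in − C).
Rewrite as dC/dt + C/τ = C_in/τ, τ = V/Q = 42.150 h.
This is linear first-order; C(t) = C_in + (C₀ − C_in) e^(−t/τ).
C(46.5) = 2.52 + (0.00752 − 2.52)·e^(−46.5/42.150) = 2.52 + (-2.5125)·0.33181 = 1.6863 mol/L.

1.69 mol/L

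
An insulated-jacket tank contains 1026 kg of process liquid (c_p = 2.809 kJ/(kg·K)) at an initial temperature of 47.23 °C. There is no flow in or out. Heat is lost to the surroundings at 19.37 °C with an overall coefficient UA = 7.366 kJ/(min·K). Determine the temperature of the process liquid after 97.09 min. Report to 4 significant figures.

Heat balance on the well-mixed liquid: M c_p dT/dt = −UA(T − T_amb).
dT/dt = (T_ss − T)/τ with T_ss = T_amb = 19.3700 °C, τ = M c_p/UA = 1026·2.809/7.366 = 391.262 min.
Integrating: T(t) = T_ss + (T₀ − T_ss) e^(−t/τ).
T(97.09) = 19.3700 + (27.8600)·0.780246 = 41.1077 °C.

41.11 °C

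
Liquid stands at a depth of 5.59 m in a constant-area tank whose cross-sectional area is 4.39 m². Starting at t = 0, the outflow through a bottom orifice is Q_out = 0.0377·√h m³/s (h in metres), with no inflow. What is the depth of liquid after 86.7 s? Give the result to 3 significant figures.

3.97 m

A dh/dt = −Q_out = −0.0377 √h.
Separate and integrate: 2(√h − √h₀) = −(0.0377/A) t.
√h = √5.59 − 0.0377·86.7/(2·4.39) = 2.3643 − 0.37228 = 1.9920.
h = 1.9920² = 3.9682 m.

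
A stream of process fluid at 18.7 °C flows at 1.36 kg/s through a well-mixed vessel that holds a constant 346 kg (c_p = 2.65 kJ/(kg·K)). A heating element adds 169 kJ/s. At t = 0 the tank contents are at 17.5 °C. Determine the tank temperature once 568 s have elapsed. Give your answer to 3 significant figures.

Unsteady energy balance on the tank contents: M c_p dT/dt = ṁ c_p (T_in − T) + 169.
τ = M/ṁ = 254.41 s; T_ss = T_in + Q̇/(ṁ c_p) = 18.7 + 169/(1.36·2.65) = 65.592 °C.
Integrating: T(t) = T_ss + (T₀ − T_ss) e^(−t/τ).
T(568) = 65.592 + (-48.092)·e^(−568/254.41) = 65.592 + (-48.092)·0.10725 = 60.434 °C.

60.4 °C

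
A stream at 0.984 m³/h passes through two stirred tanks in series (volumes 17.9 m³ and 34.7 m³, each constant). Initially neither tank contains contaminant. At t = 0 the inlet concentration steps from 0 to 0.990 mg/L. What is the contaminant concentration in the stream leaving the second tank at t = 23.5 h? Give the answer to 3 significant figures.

0.230 mg/L

Time constants: τᵢ = Vᵢ/Q for each well-mixed tank.
τ₁ = 17.9/0.984 = 18.191 h; τ₂ = 34.7/0.984 = 35.264 h.
Tank 1: C₁ = C_in(1 − e^(−t/τ₁)). Tank 2 (τ₁ ≠ τ₂): C₂ = C_in[1 − (τ₁ e^(−t/τ₁) − τ₂ e^(−t/τ₂))/(τ₁ − τ₂)].
At t = 23.5: e^(−t/τ₁) = 0.27476, e^(−t/τ₂) = 0.51356.
C₂ = 0.990·[1 − (18.191·0.27476 − 35.264·0.51356)/(-17.073)] = 0.990·0.23202 = 0.22970 mg/L.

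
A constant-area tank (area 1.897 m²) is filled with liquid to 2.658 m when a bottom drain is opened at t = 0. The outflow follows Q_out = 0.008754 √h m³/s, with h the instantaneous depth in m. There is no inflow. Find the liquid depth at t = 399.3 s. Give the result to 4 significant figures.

0.5027 m

A dh/dt = −Q_out = −0.008754 √h.
∫ h^(−1/2) dh = −(0.008754/A) ∫ dt, giving 2√h = 2√h₀ − (0.008754/A) t.
√h = √2.658 − 0.008754·399.3/(2·1.897) = 1.63034 − 0.921316 = 0.709022.
h = 0.709022² = 0.502712 m.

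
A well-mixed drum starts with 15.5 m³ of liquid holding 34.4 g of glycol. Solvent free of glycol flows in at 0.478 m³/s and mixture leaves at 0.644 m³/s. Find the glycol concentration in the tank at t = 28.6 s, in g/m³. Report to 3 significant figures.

0.774 g/m³

Let m(t) be the amount of glycol. Volume: V(t) = V₀ + (Q_in − Q_out) t = 15.5 − 0.16600 t; V(28.6) = 10.752 m³.
Species balance (pure solvent in): dm/dt = −Q_out · m/V(t).
Separate: dm/m = −Q_out dt/V(t) ⇒ ln(m/m₀) = −(Q_out/(Q_in−Q_out)) ln(V/V₀).
m = m₀ (V₀/V)^(Q_out/(Q_in−Q_out)) = 34.4 × (15.5/10.752)^(-3.8795) = 8.3251 g.
C = m/V = 8.3251/10.752 = 0.77425 g/m³.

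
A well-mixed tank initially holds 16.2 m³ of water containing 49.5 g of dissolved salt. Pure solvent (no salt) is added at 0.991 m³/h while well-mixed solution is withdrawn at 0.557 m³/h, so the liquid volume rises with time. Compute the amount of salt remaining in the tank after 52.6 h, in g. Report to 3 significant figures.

Let m(t) be the amount of salt. Volume: V(t) = V₀ + (Q_in − Q_out) t = 16.2 + 0.43400 t; V(52.6) = 39.028 m³.
Solute balance: dm/dt = 0 − Q_out C = −Q_out m/V(t).
Separate: dm/m = −Q_out dt/V(t) ⇒ ln(m/m₀) = −(Q_out/(Q_in−Q_out)) ln(V/V₀).
m = m₀ (V₀/V)^(Q_out/(Q_in−Q_out)) = 49.5 × (16.2/39.028)^(1.2834) = 16.015 g.

16.0 g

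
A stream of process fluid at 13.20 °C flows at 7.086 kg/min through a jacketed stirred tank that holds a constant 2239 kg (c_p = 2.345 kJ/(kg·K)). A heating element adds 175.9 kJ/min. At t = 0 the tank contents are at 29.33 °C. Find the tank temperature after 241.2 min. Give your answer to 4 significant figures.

26.37 °C

M c_p dT/dt = ṁ c_p (T_in − T) + Q̇.
τ = M/ṁ = 315.975 min; T_ss = T_in + Q̇/(ṁ c_p) = 13.20 + 175.9/(7.086·2.345) = 23.7858 °C.
This is linear first-order; T(t) = T_ss + (T₀ − T_ss) e^(−t/τ).
T(241.2) = 23.7858 + (5.54424)·e^(−241.2/315.975) = 23.7858 + (5.54424)·0.466102 = 26.3699 °C.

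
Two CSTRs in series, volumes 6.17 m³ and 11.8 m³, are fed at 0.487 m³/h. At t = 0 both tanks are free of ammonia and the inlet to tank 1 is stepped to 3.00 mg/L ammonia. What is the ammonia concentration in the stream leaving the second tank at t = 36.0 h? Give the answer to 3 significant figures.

1.77 mg/L

Time constants: τᵢ = Vᵢ/Q for each well-mixed tank.
τ₁ = 6.17/0.487 = 12.669 h; τ₂ = 11.8/0.487 = 24.230 h.
Tank 1: C₁ = C_in(1 − e^(−t/τ₁)). Tank 2 (τ₁ ≠ τ₂): C₂ = C_in[1 − (τ₁ e^(−t/τ₁) − τ₂ e^(−t/τ₂))/(τ₁ − τ₂)].
At t = 36.0: e^(−t/τ₁) = 0.058339, e^(−t/τ₂) = 0.22633.
C₂ = 3.00·[1 − (12.669·0.058339 − 24.230·0.22633)/(-11.561)] = 3.00·0.58957 = 1.7687 mg/L.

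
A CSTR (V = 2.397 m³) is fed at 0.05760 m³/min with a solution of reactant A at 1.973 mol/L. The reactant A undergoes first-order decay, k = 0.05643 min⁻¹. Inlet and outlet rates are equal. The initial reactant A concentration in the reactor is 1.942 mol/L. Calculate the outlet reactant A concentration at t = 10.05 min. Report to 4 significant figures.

Accumulation = in − out − consumed: V dC/dt = Q C_in − Q C − k V C.
This is linear with rate a = Q/V + k = 0.0804600 min⁻¹.
C_ss = Q C_in/(Q + kV) = 0.589252 mol/L; C(t) = C_ss + (C₀ − C_ss) e^(−a t).
C(10.05) = 0.589252 + (1.35275)·e^(−0.0804600·10.05) = 0.589252 + (1.35275)·0.445471 = 1.19186 mol/L.

1.192 mol/L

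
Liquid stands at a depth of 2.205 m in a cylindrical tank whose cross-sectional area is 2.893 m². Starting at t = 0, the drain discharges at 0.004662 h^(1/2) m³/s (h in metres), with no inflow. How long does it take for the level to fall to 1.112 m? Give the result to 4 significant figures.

Accumulation of liquid (constant cross-section A): A dh/dt = −0.004662 √h.
This is separable: 2 d(√h)/dt = −0.004662/A, so √h = √h₀ − (0.004662/(2A)) t.
t = 2A(√h₀ − √h)/0.004662 = 2·2.893·(√2.205 − √1.112)/0.004662
  = 5.78600 × (1.48492 − 1.05451) / 0.004662 = 534.181 s.

534.2 s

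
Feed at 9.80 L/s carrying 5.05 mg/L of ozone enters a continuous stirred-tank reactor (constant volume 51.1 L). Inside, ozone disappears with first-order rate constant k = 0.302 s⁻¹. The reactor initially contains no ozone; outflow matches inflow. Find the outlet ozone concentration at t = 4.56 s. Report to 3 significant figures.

1.75 mg/L

V dC/dt = Q(C_in − C) − k V C.
dC/dt = (Q/V) C_in − (Q/V + k) C; effective rate a = Q/V + k = 0.19178 + 0.302 = 0.49378 s⁻¹.
C_ss = Q C_in/(Q + kV) = 1.9614 mg/L; C(t) = C_ss + (C₀ − C_ss) e^(−a t).
C(4.56) = 1.9614 + (-1.9614)·e^(−0.49378·4.56) = 1.9614 + (-1.9614)·0.10523 = 1.7550 mg/L.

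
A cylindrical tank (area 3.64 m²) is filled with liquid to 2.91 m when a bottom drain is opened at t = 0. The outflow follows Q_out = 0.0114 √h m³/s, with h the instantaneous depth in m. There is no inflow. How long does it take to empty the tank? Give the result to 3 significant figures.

1090 s

Accumulation of liquid (constant cross-section A): A dh/dt = −0.0114 √h.
This is separable: 2 d(√h)/dt = −0.0114/A, so √h = √h₀ − (0.0114/(2A)) t.
Tank is empty when √h = 0: t_empty = 2A√h₀/0.0114.
t_empty = 2·3.64·√2.91/0.0114 = 7.2800·1.7059/0.0114 = 1089.4 s.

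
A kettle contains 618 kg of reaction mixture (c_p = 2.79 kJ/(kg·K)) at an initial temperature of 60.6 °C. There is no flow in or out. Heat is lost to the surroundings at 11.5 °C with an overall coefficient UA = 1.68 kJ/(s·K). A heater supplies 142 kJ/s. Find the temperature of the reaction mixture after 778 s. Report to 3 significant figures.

79.4 °C

Lumped-capacitance energy balance: M c_p dT/dt = UA(T_amb − T) + Q̇.
dT/dt = (T_ss − T)/τ with T_ss = T_amb + Q̇/UA = 11.5 + 142/1.68 = 96.024 °C, τ = M c_p/UA = 618·2.79/1.68 = 1026.3 s.
This is linear first-order; T(t) = T_ss + (T₀ − T_ss) e^(−t/τ).
T(778) = 96.024 + (-35.424)·0.46858 = 79.425 °C.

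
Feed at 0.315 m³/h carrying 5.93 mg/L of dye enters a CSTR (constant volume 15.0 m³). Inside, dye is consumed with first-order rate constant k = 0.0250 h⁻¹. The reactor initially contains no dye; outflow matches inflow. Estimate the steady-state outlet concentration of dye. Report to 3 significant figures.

2.71 mg/L

Species balance: V dC/dt = Q C_in − Q C − k V C.
Steady state (dC/dt = 0): C_ss = Q C_in/(Q + kV) = C_in/(1 + kV/Q).
C_ss = 0.315·5.93/(0.315 + 0.0250·15.0) = 1.8679/0.69000 = 2.7072 mg/L.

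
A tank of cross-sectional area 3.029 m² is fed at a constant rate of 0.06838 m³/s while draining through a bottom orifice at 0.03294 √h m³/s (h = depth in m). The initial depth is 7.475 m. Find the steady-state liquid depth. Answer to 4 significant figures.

A dh/dt = Q_in − 0.03294 √h. Steady state requires inflow = outflow:
Q_in = 0.03294 √h_ss ⇒ √h_ss = 0.06838/0.03294 = 2.07590.
h_ss = 2.07590² = 4.30934 m. (Since h₀ = 7.475 m > h_ss, the level will fall toward this value.)

4.309 m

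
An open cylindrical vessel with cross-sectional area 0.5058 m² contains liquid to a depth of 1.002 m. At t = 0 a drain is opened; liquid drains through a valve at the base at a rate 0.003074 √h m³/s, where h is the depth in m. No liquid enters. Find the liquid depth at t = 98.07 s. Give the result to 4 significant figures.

A dh/dt = −Q_out = −0.003074 √h.
This is separable: 2 d(√h)/dt = −0.003074/A, so √h = √h₀ − (0.003074/(2A)) t.
√h = √1.002 − 0.003074·98.07/(2·0.5058) = 1.00100 − 0.298010 = 0.702989.
h = 0.702989² = 0.494194 m.

0.4942 m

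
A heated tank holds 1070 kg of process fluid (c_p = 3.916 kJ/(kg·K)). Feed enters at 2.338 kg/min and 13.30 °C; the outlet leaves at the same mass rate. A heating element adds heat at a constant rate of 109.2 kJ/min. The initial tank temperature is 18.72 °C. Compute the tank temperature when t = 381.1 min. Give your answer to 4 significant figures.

First-law balance (no shaft work): M c_p dT/dt = ṁ c_p (T_in − T) + 109.2.
τ = M/ṁ = 457.656 min; T_ss = T_in + Q̇/(ṁ c_p) = 13.30 + 109.2/(2.338·3.916) = 25.2271 °C.
Integrating: T(t) = T_ss + (T₀ − T_ss) e^(−t/τ).
T(381.1) = 25.2271 + (-6.50712)·e^(−381.1/457.656) = 25.2271 + (-6.50712)·0.434864 = 22.3974 °C.

22.40 °C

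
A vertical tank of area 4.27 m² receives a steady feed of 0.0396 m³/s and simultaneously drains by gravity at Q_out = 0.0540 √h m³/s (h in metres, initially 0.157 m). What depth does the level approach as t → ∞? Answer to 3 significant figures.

0.538 m

A dh/dt = Q_in − 0.0540 √h. Steady state requires inflow = outflow:
Q_in = 0.0540 √h_ss ⇒ √h_ss = 0.0396/0.0540 = 0.73333.
h_ss = 0.73333² = 0.53778 m. (Since h₀ = 0.157 m < h_ss, the level will rise toward this value.)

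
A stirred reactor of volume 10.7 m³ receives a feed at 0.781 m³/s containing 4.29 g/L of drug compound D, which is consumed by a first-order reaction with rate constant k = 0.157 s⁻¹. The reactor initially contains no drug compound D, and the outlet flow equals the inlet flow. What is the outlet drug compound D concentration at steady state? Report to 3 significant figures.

1.36 g/L

V dC/dt = Q(C_in − C) − k V C.
Steady state (dC/dt = 0): C_ss = Q C_in/(Q + kV) = C_in/(1 + kV/Q).
C_ss = 0.781·4.29/(0.781 + 0.157·10.7) = 3.3505/2.4609 = 1.3615 g/L.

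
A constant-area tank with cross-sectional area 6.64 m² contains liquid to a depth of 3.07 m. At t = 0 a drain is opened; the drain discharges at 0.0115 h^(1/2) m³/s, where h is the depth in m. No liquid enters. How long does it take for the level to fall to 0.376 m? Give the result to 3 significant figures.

1320 s

With no inflow, A dh/dt = −0.0115 √h.
∫ h^(−1/2) dh = −(0.0115/A) ∫ dt, giving 2√h = 2√h₀ − (0.0115/A) t.
t = 2A(√h₀ − √h)/0.0115 = 2·6.64·(√3.07 − √0.376)/0.0115
  = 13.280 × (1.7521 − 0.61319) / 0.0115 = 1315.2 s.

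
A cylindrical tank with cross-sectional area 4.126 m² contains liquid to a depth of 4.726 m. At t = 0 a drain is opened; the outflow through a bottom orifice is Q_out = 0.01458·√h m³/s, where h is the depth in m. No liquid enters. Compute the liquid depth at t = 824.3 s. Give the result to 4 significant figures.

Volume balance on the tank: A dh/dt = −0.01458 √h.
This is separable: 2 d(√h)/dt = −0.01458/A, so √h = √h₀ − (0.01458/(2A)) t.
√h = √4.726 − 0.01458·824.3/(2·4.126) = 2.17394 − 1.45641 = 0.717527.
h = 0.717527² = 0.514845 m.

0.5148 m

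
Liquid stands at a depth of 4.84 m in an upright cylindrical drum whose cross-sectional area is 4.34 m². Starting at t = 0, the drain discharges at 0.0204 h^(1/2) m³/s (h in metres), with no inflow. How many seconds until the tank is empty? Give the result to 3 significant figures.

Mass balance (ρ constant): A dh/dt = −0.0204 √h.
This is separable: 2 d(√h)/dt = −0.0204/A, so √h = √h₀ − (0.0204/(2A)) t.
Set h = 0: 2√h₀ = (0.0204/A) t_empty ⇒ t_empty = 2A√h₀/0.0204.
t_empty = 2·4.34·√4.84/0.0204 = 8.6800·2.2000/0.0204 = 936.08 s.

936 s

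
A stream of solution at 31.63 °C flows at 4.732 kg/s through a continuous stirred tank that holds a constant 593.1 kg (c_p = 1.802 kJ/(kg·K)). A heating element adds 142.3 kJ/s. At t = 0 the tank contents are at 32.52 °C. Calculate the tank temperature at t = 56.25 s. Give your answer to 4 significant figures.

38.23 °C

Unsteady energy balance on the tank contents: M c_p dT/dt = ṁ c_p (T_in − T) + 142.3.
Rearrange: dT/dt = (T_ss − T)/τ with τ = M/ṁ = 125.338 s and T_ss = T_in + Q̇/(ṁ c_p) = 48.3180 °C.
T approaches T_ss exponentially: T(t) = T_ss + (T₀ − T_ss) e^(−t/τ).
T(56.25) = 48.3180 + (-15.7980)·e^(−56.25/125.338) = 48.3180 + (-15.7980)·0.638403 = 38.2325 °C.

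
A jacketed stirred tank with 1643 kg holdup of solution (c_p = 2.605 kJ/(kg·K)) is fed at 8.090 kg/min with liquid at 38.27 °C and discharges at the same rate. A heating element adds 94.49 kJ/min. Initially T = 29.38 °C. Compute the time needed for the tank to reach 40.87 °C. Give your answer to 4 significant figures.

M c_p dT/dt = ṁ c_p (T_in − T) + Q̇.
τ = M/ṁ = 203.090 min; T_ss = T_in + Q̇/(ṁ c_p) = 42.7536 °C.
T(t) = T_ss + (T₀ − T_ss) e^(−t/τ). Set T = 40.87:
e^(−t/τ) = (40.87 − 42.7536)/(29.38 − 42.7536) = 0.140846
t = −203.090 · ln(0.140846) = 398.074 min.

398.1 min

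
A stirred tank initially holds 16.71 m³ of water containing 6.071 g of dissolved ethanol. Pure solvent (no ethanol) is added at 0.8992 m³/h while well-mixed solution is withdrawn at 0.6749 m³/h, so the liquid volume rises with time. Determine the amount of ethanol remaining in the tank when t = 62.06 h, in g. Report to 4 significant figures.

Let m(t) be the amount of ethanol. Volume: V(t) = V₀ + (Q_in − Q_out) t = 16.71 + 0.224300 t; V(62.06) = 30.6301 m³.
Species balance (pure solvent in): dm/dt = −Q_out · m/V(t).
Separate: dm/m = −Q_out dt/V(t) ⇒ ln(m/m₀) = −(Q_out/(Q_in−Q_out)) ln(V/V₀).
m = m₀ (V₀/V)^(Q_out/(Q_in−Q_out)) = 6.071 × (16.71/30.6301)^(3.00892) = 0.980391 g.

0.9804 g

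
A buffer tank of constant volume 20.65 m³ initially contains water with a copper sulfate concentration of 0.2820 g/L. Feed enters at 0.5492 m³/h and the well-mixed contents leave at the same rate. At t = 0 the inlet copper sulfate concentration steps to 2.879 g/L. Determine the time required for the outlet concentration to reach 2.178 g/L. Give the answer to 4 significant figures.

49.24 h

Species balance on the tank: V dC/dt = Q(C_in − C), so τ = V/Q = 37.6001 h.
C(t) = C_in + (C₀ − C_in) e^(−t/τ). Set C = 2.178 and solve for t:
e^(−t/τ) = (C − C_in)/(C₀ − C_in) = (2.178 − 2.879)/(0.2820 − 2.879) = 0.269927
t = −τ ln(…) = 37.6001 × 1.30960 = 49.2413 h.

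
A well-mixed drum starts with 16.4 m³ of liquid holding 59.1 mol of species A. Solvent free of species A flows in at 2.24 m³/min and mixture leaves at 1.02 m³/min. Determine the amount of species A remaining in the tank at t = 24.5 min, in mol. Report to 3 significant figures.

Let m(t) be the amount of species A. Volume: V(t) = V₀ + (Q_in − Q_out) t = 16.4 + 1.2200 t; V(24.5) = 46.290 m³.
No species A enters, so dm/dt = −Q_out · (m/V).
dm/m = −Q_out dt/(V₀ + 1.2200 t); integrating gives ln(m/m₀) = −(Q_out/(Q_in−Q_out)) ln(V/V₀).
m = m₀ (V₀/V)^(Q_out/(Q_in−Q_out)) = 59.1 × (16.4/46.290)^(0.83607) = 24.821 mol.

24.8 mol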